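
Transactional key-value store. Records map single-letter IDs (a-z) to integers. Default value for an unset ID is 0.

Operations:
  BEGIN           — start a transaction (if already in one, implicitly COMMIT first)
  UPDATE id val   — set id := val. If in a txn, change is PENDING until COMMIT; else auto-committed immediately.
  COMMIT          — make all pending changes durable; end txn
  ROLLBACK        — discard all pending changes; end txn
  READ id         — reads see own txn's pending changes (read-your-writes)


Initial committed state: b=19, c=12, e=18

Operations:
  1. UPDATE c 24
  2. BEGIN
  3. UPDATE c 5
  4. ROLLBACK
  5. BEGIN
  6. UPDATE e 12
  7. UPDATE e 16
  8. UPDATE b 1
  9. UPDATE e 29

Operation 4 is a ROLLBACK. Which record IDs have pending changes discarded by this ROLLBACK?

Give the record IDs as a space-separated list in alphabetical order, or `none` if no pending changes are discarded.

Answer: c

Derivation:
Initial committed: {b=19, c=12, e=18}
Op 1: UPDATE c=24 (auto-commit; committed c=24)
Op 2: BEGIN: in_txn=True, pending={}
Op 3: UPDATE c=5 (pending; pending now {c=5})
Op 4: ROLLBACK: discarded pending ['c']; in_txn=False
Op 5: BEGIN: in_txn=True, pending={}
Op 6: UPDATE e=12 (pending; pending now {e=12})
Op 7: UPDATE e=16 (pending; pending now {e=16})
Op 8: UPDATE b=1 (pending; pending now {b=1, e=16})
Op 9: UPDATE e=29 (pending; pending now {b=1, e=29})
ROLLBACK at op 4 discards: ['c']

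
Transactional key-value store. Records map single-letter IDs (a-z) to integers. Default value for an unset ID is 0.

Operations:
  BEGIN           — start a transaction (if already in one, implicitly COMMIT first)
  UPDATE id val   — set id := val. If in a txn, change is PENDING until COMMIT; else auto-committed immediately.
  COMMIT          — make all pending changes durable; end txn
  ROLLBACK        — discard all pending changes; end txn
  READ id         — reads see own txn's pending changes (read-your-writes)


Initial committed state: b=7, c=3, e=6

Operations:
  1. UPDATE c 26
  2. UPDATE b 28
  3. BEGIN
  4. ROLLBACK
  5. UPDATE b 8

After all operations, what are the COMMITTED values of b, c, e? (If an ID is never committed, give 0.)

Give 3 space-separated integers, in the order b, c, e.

Initial committed: {b=7, c=3, e=6}
Op 1: UPDATE c=26 (auto-commit; committed c=26)
Op 2: UPDATE b=28 (auto-commit; committed b=28)
Op 3: BEGIN: in_txn=True, pending={}
Op 4: ROLLBACK: discarded pending []; in_txn=False
Op 5: UPDATE b=8 (auto-commit; committed b=8)
Final committed: {b=8, c=26, e=6}

Answer: 8 26 6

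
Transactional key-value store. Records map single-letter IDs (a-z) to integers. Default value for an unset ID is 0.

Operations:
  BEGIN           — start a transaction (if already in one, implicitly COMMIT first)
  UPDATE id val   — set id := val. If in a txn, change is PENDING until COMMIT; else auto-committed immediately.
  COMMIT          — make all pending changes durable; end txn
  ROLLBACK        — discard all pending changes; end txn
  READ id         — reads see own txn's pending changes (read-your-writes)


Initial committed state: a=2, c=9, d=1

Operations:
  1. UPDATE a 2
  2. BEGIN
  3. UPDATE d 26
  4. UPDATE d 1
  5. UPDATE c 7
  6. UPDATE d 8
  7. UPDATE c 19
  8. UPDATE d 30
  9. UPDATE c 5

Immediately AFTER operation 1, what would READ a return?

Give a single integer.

Answer: 2

Derivation:
Initial committed: {a=2, c=9, d=1}
Op 1: UPDATE a=2 (auto-commit; committed a=2)
After op 1: visible(a) = 2 (pending={}, committed={a=2, c=9, d=1})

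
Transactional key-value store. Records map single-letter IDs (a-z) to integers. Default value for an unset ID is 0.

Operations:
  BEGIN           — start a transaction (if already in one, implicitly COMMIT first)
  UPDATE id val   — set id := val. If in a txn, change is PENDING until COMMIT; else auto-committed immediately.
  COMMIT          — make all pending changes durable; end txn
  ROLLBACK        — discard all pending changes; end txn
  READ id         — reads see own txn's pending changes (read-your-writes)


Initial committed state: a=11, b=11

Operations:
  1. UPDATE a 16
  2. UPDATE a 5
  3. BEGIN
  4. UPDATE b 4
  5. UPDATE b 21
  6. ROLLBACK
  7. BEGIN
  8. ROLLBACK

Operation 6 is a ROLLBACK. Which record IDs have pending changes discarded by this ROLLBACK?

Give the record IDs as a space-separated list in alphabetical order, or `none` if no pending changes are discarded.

Answer: b

Derivation:
Initial committed: {a=11, b=11}
Op 1: UPDATE a=16 (auto-commit; committed a=16)
Op 2: UPDATE a=5 (auto-commit; committed a=5)
Op 3: BEGIN: in_txn=True, pending={}
Op 4: UPDATE b=4 (pending; pending now {b=4})
Op 5: UPDATE b=21 (pending; pending now {b=21})
Op 6: ROLLBACK: discarded pending ['b']; in_txn=False
Op 7: BEGIN: in_txn=True, pending={}
Op 8: ROLLBACK: discarded pending []; in_txn=False
ROLLBACK at op 6 discards: ['b']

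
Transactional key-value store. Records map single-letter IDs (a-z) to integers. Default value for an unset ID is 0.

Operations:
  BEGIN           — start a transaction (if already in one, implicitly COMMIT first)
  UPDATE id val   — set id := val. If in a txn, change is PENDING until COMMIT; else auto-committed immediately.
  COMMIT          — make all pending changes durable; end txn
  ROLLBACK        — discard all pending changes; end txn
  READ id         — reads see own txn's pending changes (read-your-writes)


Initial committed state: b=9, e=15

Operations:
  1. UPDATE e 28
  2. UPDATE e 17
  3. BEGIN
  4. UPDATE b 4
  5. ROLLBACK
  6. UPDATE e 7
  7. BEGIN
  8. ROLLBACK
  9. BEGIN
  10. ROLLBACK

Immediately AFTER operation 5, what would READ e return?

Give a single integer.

Initial committed: {b=9, e=15}
Op 1: UPDATE e=28 (auto-commit; committed e=28)
Op 2: UPDATE e=17 (auto-commit; committed e=17)
Op 3: BEGIN: in_txn=True, pending={}
Op 4: UPDATE b=4 (pending; pending now {b=4})
Op 5: ROLLBACK: discarded pending ['b']; in_txn=False
After op 5: visible(e) = 17 (pending={}, committed={b=9, e=17})

Answer: 17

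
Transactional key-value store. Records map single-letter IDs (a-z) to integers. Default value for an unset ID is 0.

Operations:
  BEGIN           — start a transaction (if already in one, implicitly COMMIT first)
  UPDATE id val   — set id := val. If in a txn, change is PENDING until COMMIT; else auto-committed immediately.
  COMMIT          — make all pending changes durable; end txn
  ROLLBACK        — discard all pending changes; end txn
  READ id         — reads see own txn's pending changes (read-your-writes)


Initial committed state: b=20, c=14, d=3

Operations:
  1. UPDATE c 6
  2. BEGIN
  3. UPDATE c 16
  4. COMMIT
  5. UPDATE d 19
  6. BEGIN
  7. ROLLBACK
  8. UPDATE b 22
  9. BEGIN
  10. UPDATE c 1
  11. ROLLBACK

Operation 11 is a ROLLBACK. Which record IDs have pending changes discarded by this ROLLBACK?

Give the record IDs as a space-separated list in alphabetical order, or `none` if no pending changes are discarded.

Initial committed: {b=20, c=14, d=3}
Op 1: UPDATE c=6 (auto-commit; committed c=6)
Op 2: BEGIN: in_txn=True, pending={}
Op 3: UPDATE c=16 (pending; pending now {c=16})
Op 4: COMMIT: merged ['c'] into committed; committed now {b=20, c=16, d=3}
Op 5: UPDATE d=19 (auto-commit; committed d=19)
Op 6: BEGIN: in_txn=True, pending={}
Op 7: ROLLBACK: discarded pending []; in_txn=False
Op 8: UPDATE b=22 (auto-commit; committed b=22)
Op 9: BEGIN: in_txn=True, pending={}
Op 10: UPDATE c=1 (pending; pending now {c=1})
Op 11: ROLLBACK: discarded pending ['c']; in_txn=False
ROLLBACK at op 11 discards: ['c']

Answer: c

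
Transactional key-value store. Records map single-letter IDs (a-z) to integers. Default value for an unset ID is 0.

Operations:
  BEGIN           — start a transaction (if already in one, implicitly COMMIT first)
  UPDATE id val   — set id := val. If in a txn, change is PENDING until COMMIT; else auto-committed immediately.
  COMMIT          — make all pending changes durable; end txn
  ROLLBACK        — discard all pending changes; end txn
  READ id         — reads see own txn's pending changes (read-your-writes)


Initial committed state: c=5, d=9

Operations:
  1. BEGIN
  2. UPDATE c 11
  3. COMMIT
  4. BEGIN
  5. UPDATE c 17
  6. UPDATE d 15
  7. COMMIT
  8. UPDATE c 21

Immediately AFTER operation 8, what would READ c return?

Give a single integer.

Answer: 21

Derivation:
Initial committed: {c=5, d=9}
Op 1: BEGIN: in_txn=True, pending={}
Op 2: UPDATE c=11 (pending; pending now {c=11})
Op 3: COMMIT: merged ['c'] into committed; committed now {c=11, d=9}
Op 4: BEGIN: in_txn=True, pending={}
Op 5: UPDATE c=17 (pending; pending now {c=17})
Op 6: UPDATE d=15 (pending; pending now {c=17, d=15})
Op 7: COMMIT: merged ['c', 'd'] into committed; committed now {c=17, d=15}
Op 8: UPDATE c=21 (auto-commit; committed c=21)
After op 8: visible(c) = 21 (pending={}, committed={c=21, d=15})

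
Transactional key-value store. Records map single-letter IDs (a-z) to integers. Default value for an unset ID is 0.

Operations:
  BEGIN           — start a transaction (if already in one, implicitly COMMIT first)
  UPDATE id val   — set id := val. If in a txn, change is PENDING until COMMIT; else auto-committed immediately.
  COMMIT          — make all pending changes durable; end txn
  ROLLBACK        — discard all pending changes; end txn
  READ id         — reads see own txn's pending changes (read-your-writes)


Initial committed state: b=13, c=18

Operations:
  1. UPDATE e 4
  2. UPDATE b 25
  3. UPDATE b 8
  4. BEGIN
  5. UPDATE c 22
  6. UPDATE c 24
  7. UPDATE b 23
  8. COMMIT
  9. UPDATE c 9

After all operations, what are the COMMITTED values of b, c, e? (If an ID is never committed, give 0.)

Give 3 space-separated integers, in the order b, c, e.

Answer: 23 9 4

Derivation:
Initial committed: {b=13, c=18}
Op 1: UPDATE e=4 (auto-commit; committed e=4)
Op 2: UPDATE b=25 (auto-commit; committed b=25)
Op 3: UPDATE b=8 (auto-commit; committed b=8)
Op 4: BEGIN: in_txn=True, pending={}
Op 5: UPDATE c=22 (pending; pending now {c=22})
Op 6: UPDATE c=24 (pending; pending now {c=24})
Op 7: UPDATE b=23 (pending; pending now {b=23, c=24})
Op 8: COMMIT: merged ['b', 'c'] into committed; committed now {b=23, c=24, e=4}
Op 9: UPDATE c=9 (auto-commit; committed c=9)
Final committed: {b=23, c=9, e=4}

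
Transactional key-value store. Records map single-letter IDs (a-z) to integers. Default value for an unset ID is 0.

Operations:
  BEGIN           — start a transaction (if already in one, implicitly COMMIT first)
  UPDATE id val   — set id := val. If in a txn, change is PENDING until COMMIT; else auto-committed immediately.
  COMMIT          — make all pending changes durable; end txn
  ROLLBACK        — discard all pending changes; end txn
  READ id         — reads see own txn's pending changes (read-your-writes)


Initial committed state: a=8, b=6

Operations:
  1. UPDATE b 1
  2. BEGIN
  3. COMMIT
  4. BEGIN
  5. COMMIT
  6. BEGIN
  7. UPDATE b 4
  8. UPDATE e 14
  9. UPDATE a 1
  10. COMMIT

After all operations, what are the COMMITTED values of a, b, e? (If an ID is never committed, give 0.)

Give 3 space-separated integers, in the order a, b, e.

Initial committed: {a=8, b=6}
Op 1: UPDATE b=1 (auto-commit; committed b=1)
Op 2: BEGIN: in_txn=True, pending={}
Op 3: COMMIT: merged [] into committed; committed now {a=8, b=1}
Op 4: BEGIN: in_txn=True, pending={}
Op 5: COMMIT: merged [] into committed; committed now {a=8, b=1}
Op 6: BEGIN: in_txn=True, pending={}
Op 7: UPDATE b=4 (pending; pending now {b=4})
Op 8: UPDATE e=14 (pending; pending now {b=4, e=14})
Op 9: UPDATE a=1 (pending; pending now {a=1, b=4, e=14})
Op 10: COMMIT: merged ['a', 'b', 'e'] into committed; committed now {a=1, b=4, e=14}
Final committed: {a=1, b=4, e=14}

Answer: 1 4 14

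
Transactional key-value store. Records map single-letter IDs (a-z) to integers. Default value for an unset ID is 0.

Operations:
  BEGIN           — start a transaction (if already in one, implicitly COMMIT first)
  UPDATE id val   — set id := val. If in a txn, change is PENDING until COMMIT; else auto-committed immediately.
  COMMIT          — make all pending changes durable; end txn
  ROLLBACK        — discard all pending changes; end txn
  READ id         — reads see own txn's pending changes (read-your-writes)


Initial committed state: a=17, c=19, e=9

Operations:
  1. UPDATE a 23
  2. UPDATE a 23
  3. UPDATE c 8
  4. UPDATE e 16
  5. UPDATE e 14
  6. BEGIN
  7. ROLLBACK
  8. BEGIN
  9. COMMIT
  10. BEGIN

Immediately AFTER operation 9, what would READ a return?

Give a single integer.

Initial committed: {a=17, c=19, e=9}
Op 1: UPDATE a=23 (auto-commit; committed a=23)
Op 2: UPDATE a=23 (auto-commit; committed a=23)
Op 3: UPDATE c=8 (auto-commit; committed c=8)
Op 4: UPDATE e=16 (auto-commit; committed e=16)
Op 5: UPDATE e=14 (auto-commit; committed e=14)
Op 6: BEGIN: in_txn=True, pending={}
Op 7: ROLLBACK: discarded pending []; in_txn=False
Op 8: BEGIN: in_txn=True, pending={}
Op 9: COMMIT: merged [] into committed; committed now {a=23, c=8, e=14}
After op 9: visible(a) = 23 (pending={}, committed={a=23, c=8, e=14})

Answer: 23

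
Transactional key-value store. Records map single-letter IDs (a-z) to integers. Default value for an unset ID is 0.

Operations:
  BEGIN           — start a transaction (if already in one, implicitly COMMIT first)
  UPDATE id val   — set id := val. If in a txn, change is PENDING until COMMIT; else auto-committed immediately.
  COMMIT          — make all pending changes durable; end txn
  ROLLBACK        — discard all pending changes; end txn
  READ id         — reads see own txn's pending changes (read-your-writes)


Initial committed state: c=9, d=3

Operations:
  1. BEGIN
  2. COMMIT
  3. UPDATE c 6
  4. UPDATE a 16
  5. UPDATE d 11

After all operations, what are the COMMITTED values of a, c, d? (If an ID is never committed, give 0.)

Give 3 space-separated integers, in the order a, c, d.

Answer: 16 6 11

Derivation:
Initial committed: {c=9, d=3}
Op 1: BEGIN: in_txn=True, pending={}
Op 2: COMMIT: merged [] into committed; committed now {c=9, d=3}
Op 3: UPDATE c=6 (auto-commit; committed c=6)
Op 4: UPDATE a=16 (auto-commit; committed a=16)
Op 5: UPDATE d=11 (auto-commit; committed d=11)
Final committed: {a=16, c=6, d=11}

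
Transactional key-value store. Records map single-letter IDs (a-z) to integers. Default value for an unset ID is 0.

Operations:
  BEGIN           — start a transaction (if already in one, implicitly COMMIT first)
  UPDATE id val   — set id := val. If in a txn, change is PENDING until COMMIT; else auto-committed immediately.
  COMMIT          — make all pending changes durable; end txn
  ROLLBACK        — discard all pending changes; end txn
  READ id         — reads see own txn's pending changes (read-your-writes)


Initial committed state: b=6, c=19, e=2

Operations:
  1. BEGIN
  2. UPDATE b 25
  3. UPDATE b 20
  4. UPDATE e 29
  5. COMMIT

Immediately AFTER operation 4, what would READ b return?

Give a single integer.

Answer: 20

Derivation:
Initial committed: {b=6, c=19, e=2}
Op 1: BEGIN: in_txn=True, pending={}
Op 2: UPDATE b=25 (pending; pending now {b=25})
Op 3: UPDATE b=20 (pending; pending now {b=20})
Op 4: UPDATE e=29 (pending; pending now {b=20, e=29})
After op 4: visible(b) = 20 (pending={b=20, e=29}, committed={b=6, c=19, e=2})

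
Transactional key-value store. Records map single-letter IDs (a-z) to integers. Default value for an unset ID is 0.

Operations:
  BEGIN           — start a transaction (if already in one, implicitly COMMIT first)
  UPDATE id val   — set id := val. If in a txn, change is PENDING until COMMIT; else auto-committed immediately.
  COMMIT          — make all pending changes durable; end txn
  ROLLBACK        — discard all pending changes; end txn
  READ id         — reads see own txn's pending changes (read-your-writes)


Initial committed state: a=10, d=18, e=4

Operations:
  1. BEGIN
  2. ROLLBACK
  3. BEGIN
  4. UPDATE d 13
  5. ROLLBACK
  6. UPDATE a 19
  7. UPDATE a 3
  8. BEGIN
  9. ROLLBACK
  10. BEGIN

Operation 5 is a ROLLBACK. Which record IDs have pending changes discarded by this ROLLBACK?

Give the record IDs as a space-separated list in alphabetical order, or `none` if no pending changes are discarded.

Answer: d

Derivation:
Initial committed: {a=10, d=18, e=4}
Op 1: BEGIN: in_txn=True, pending={}
Op 2: ROLLBACK: discarded pending []; in_txn=False
Op 3: BEGIN: in_txn=True, pending={}
Op 4: UPDATE d=13 (pending; pending now {d=13})
Op 5: ROLLBACK: discarded pending ['d']; in_txn=False
Op 6: UPDATE a=19 (auto-commit; committed a=19)
Op 7: UPDATE a=3 (auto-commit; committed a=3)
Op 8: BEGIN: in_txn=True, pending={}
Op 9: ROLLBACK: discarded pending []; in_txn=False
Op 10: BEGIN: in_txn=True, pending={}
ROLLBACK at op 5 discards: ['d']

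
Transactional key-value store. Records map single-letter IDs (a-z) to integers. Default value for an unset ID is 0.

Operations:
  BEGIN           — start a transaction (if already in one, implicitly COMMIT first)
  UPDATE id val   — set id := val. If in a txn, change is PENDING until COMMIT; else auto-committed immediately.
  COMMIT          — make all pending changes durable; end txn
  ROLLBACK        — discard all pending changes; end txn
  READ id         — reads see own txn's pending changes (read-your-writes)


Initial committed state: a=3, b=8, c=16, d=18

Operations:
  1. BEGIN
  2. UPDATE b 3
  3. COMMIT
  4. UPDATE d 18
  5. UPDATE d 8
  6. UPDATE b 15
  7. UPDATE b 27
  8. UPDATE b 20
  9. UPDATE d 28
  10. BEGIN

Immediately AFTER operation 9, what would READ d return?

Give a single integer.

Initial committed: {a=3, b=8, c=16, d=18}
Op 1: BEGIN: in_txn=True, pending={}
Op 2: UPDATE b=3 (pending; pending now {b=3})
Op 3: COMMIT: merged ['b'] into committed; committed now {a=3, b=3, c=16, d=18}
Op 4: UPDATE d=18 (auto-commit; committed d=18)
Op 5: UPDATE d=8 (auto-commit; committed d=8)
Op 6: UPDATE b=15 (auto-commit; committed b=15)
Op 7: UPDATE b=27 (auto-commit; committed b=27)
Op 8: UPDATE b=20 (auto-commit; committed b=20)
Op 9: UPDATE d=28 (auto-commit; committed d=28)
After op 9: visible(d) = 28 (pending={}, committed={a=3, b=20, c=16, d=28})

Answer: 28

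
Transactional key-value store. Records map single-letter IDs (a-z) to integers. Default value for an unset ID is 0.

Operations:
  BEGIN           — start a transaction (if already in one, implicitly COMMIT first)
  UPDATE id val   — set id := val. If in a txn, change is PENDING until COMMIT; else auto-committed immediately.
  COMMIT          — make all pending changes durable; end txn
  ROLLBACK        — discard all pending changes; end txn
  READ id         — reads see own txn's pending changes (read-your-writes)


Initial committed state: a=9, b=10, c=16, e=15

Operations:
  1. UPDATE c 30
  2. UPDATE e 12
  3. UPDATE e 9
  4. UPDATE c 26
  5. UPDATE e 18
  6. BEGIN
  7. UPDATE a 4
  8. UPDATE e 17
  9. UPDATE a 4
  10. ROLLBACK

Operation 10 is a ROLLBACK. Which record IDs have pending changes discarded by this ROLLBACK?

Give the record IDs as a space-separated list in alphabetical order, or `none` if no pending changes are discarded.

Answer: a e

Derivation:
Initial committed: {a=9, b=10, c=16, e=15}
Op 1: UPDATE c=30 (auto-commit; committed c=30)
Op 2: UPDATE e=12 (auto-commit; committed e=12)
Op 3: UPDATE e=9 (auto-commit; committed e=9)
Op 4: UPDATE c=26 (auto-commit; committed c=26)
Op 5: UPDATE e=18 (auto-commit; committed e=18)
Op 6: BEGIN: in_txn=True, pending={}
Op 7: UPDATE a=4 (pending; pending now {a=4})
Op 8: UPDATE e=17 (pending; pending now {a=4, e=17})
Op 9: UPDATE a=4 (pending; pending now {a=4, e=17})
Op 10: ROLLBACK: discarded pending ['a', 'e']; in_txn=False
ROLLBACK at op 10 discards: ['a', 'e']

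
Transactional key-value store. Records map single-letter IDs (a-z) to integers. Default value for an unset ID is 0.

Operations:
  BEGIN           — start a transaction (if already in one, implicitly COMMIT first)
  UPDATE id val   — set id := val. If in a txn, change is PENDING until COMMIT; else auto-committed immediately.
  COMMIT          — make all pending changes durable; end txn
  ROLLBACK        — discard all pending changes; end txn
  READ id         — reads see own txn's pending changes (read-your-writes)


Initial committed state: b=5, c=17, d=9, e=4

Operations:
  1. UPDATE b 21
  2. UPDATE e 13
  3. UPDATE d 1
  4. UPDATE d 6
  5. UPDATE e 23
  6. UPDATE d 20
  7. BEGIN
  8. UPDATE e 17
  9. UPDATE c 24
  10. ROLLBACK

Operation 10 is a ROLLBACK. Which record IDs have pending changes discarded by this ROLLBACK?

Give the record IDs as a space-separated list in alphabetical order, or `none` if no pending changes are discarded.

Answer: c e

Derivation:
Initial committed: {b=5, c=17, d=9, e=4}
Op 1: UPDATE b=21 (auto-commit; committed b=21)
Op 2: UPDATE e=13 (auto-commit; committed e=13)
Op 3: UPDATE d=1 (auto-commit; committed d=1)
Op 4: UPDATE d=6 (auto-commit; committed d=6)
Op 5: UPDATE e=23 (auto-commit; committed e=23)
Op 6: UPDATE d=20 (auto-commit; committed d=20)
Op 7: BEGIN: in_txn=True, pending={}
Op 8: UPDATE e=17 (pending; pending now {e=17})
Op 9: UPDATE c=24 (pending; pending now {c=24, e=17})
Op 10: ROLLBACK: discarded pending ['c', 'e']; in_txn=False
ROLLBACK at op 10 discards: ['c', 'e']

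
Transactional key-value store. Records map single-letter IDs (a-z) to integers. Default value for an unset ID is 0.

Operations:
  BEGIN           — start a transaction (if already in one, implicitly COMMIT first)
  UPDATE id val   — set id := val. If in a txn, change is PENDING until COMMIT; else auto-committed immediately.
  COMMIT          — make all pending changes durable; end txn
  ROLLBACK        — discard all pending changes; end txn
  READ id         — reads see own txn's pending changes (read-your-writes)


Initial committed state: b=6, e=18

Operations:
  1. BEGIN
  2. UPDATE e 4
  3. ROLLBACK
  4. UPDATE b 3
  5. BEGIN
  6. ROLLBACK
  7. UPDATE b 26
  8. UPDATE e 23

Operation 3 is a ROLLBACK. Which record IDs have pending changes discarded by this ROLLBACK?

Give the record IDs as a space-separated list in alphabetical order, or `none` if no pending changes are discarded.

Answer: e

Derivation:
Initial committed: {b=6, e=18}
Op 1: BEGIN: in_txn=True, pending={}
Op 2: UPDATE e=4 (pending; pending now {e=4})
Op 3: ROLLBACK: discarded pending ['e']; in_txn=False
Op 4: UPDATE b=3 (auto-commit; committed b=3)
Op 5: BEGIN: in_txn=True, pending={}
Op 6: ROLLBACK: discarded pending []; in_txn=False
Op 7: UPDATE b=26 (auto-commit; committed b=26)
Op 8: UPDATE e=23 (auto-commit; committed e=23)
ROLLBACK at op 3 discards: ['e']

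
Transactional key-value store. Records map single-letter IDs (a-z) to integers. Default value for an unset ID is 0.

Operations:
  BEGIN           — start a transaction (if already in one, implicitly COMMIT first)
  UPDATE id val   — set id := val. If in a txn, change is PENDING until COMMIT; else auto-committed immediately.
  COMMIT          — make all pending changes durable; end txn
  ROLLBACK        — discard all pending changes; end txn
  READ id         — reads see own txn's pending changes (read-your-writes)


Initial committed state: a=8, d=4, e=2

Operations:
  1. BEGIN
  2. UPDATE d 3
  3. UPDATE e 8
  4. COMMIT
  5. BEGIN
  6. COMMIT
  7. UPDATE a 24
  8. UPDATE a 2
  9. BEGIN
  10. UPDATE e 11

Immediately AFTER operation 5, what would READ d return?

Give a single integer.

Answer: 3

Derivation:
Initial committed: {a=8, d=4, e=2}
Op 1: BEGIN: in_txn=True, pending={}
Op 2: UPDATE d=3 (pending; pending now {d=3})
Op 3: UPDATE e=8 (pending; pending now {d=3, e=8})
Op 4: COMMIT: merged ['d', 'e'] into committed; committed now {a=8, d=3, e=8}
Op 5: BEGIN: in_txn=True, pending={}
After op 5: visible(d) = 3 (pending={}, committed={a=8, d=3, e=8})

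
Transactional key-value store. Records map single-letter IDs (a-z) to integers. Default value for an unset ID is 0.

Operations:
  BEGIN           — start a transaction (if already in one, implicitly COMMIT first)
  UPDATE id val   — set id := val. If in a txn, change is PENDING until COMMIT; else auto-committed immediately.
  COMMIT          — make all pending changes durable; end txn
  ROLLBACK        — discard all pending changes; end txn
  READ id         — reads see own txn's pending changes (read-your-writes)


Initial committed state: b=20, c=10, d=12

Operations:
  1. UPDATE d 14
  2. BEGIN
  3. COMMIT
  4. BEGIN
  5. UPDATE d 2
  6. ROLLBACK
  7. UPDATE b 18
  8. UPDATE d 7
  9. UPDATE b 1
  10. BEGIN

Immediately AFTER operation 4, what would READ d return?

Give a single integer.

Answer: 14

Derivation:
Initial committed: {b=20, c=10, d=12}
Op 1: UPDATE d=14 (auto-commit; committed d=14)
Op 2: BEGIN: in_txn=True, pending={}
Op 3: COMMIT: merged [] into committed; committed now {b=20, c=10, d=14}
Op 4: BEGIN: in_txn=True, pending={}
After op 4: visible(d) = 14 (pending={}, committed={b=20, c=10, d=14})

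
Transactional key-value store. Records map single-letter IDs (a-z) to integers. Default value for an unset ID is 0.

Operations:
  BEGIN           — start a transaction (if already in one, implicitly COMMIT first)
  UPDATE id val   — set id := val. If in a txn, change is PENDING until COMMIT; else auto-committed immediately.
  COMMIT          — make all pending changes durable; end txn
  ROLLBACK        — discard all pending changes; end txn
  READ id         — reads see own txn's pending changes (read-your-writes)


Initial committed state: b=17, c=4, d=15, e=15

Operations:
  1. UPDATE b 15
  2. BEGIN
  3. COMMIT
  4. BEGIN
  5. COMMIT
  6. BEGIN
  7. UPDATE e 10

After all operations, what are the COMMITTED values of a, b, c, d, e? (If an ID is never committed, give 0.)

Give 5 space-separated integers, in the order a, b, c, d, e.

Initial committed: {b=17, c=4, d=15, e=15}
Op 1: UPDATE b=15 (auto-commit; committed b=15)
Op 2: BEGIN: in_txn=True, pending={}
Op 3: COMMIT: merged [] into committed; committed now {b=15, c=4, d=15, e=15}
Op 4: BEGIN: in_txn=True, pending={}
Op 5: COMMIT: merged [] into committed; committed now {b=15, c=4, d=15, e=15}
Op 6: BEGIN: in_txn=True, pending={}
Op 7: UPDATE e=10 (pending; pending now {e=10})
Final committed: {b=15, c=4, d=15, e=15}

Answer: 0 15 4 15 15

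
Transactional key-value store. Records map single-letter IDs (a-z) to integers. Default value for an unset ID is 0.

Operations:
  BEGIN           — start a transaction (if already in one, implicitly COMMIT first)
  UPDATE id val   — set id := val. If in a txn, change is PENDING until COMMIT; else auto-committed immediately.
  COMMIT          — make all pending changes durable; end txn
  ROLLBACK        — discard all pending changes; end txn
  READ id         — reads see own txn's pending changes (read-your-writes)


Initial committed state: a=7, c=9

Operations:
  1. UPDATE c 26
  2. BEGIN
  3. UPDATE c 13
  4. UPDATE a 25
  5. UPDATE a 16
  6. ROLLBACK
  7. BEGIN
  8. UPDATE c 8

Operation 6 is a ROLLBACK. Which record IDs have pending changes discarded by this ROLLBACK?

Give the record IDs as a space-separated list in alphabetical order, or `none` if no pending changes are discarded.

Answer: a c

Derivation:
Initial committed: {a=7, c=9}
Op 1: UPDATE c=26 (auto-commit; committed c=26)
Op 2: BEGIN: in_txn=True, pending={}
Op 3: UPDATE c=13 (pending; pending now {c=13})
Op 4: UPDATE a=25 (pending; pending now {a=25, c=13})
Op 5: UPDATE a=16 (pending; pending now {a=16, c=13})
Op 6: ROLLBACK: discarded pending ['a', 'c']; in_txn=False
Op 7: BEGIN: in_txn=True, pending={}
Op 8: UPDATE c=8 (pending; pending now {c=8})
ROLLBACK at op 6 discards: ['a', 'c']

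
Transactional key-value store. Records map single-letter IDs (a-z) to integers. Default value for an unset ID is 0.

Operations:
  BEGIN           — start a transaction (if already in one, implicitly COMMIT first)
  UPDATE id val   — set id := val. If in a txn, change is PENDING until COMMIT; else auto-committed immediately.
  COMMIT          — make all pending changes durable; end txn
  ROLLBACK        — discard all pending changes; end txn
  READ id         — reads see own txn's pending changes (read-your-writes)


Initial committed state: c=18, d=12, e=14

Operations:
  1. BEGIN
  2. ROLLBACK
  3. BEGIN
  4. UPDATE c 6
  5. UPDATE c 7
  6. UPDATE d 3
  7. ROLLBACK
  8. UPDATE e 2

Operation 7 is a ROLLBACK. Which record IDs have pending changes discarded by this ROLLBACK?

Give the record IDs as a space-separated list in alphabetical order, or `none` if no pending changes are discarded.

Initial committed: {c=18, d=12, e=14}
Op 1: BEGIN: in_txn=True, pending={}
Op 2: ROLLBACK: discarded pending []; in_txn=False
Op 3: BEGIN: in_txn=True, pending={}
Op 4: UPDATE c=6 (pending; pending now {c=6})
Op 5: UPDATE c=7 (pending; pending now {c=7})
Op 6: UPDATE d=3 (pending; pending now {c=7, d=3})
Op 7: ROLLBACK: discarded pending ['c', 'd']; in_txn=False
Op 8: UPDATE e=2 (auto-commit; committed e=2)
ROLLBACK at op 7 discards: ['c', 'd']

Answer: c d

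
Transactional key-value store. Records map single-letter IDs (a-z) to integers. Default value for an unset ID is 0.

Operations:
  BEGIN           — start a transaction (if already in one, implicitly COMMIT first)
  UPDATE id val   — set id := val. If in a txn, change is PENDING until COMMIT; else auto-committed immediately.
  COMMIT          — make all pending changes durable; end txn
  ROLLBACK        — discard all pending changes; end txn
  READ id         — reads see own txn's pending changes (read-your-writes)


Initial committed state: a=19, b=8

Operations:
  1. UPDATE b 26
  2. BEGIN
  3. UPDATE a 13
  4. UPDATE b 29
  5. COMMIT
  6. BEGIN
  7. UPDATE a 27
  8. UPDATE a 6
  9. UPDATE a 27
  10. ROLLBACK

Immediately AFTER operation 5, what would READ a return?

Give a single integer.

Answer: 13

Derivation:
Initial committed: {a=19, b=8}
Op 1: UPDATE b=26 (auto-commit; committed b=26)
Op 2: BEGIN: in_txn=True, pending={}
Op 3: UPDATE a=13 (pending; pending now {a=13})
Op 4: UPDATE b=29 (pending; pending now {a=13, b=29})
Op 5: COMMIT: merged ['a', 'b'] into committed; committed now {a=13, b=29}
After op 5: visible(a) = 13 (pending={}, committed={a=13, b=29})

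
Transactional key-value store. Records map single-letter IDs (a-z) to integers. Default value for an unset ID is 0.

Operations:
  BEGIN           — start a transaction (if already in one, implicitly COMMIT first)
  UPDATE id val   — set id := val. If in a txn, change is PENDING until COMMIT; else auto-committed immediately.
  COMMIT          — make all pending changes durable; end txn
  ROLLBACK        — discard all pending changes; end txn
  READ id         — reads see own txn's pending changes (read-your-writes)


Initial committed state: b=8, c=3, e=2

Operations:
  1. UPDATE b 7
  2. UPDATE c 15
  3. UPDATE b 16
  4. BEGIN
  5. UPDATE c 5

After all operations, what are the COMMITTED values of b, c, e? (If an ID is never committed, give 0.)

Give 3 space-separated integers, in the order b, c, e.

Answer: 16 15 2

Derivation:
Initial committed: {b=8, c=3, e=2}
Op 1: UPDATE b=7 (auto-commit; committed b=7)
Op 2: UPDATE c=15 (auto-commit; committed c=15)
Op 3: UPDATE b=16 (auto-commit; committed b=16)
Op 4: BEGIN: in_txn=True, pending={}
Op 5: UPDATE c=5 (pending; pending now {c=5})
Final committed: {b=16, c=15, e=2}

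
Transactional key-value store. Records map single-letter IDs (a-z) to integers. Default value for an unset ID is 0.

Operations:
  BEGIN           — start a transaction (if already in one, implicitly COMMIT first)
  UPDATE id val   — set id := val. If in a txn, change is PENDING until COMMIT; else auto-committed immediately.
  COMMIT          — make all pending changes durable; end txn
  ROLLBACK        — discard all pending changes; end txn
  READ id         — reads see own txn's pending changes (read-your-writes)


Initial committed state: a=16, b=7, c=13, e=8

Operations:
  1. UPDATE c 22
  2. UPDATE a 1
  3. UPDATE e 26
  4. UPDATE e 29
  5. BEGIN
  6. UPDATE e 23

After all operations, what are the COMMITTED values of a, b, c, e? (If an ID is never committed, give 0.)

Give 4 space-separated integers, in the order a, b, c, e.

Answer: 1 7 22 29

Derivation:
Initial committed: {a=16, b=7, c=13, e=8}
Op 1: UPDATE c=22 (auto-commit; committed c=22)
Op 2: UPDATE a=1 (auto-commit; committed a=1)
Op 3: UPDATE e=26 (auto-commit; committed e=26)
Op 4: UPDATE e=29 (auto-commit; committed e=29)
Op 5: BEGIN: in_txn=True, pending={}
Op 6: UPDATE e=23 (pending; pending now {e=23})
Final committed: {a=1, b=7, c=22, e=29}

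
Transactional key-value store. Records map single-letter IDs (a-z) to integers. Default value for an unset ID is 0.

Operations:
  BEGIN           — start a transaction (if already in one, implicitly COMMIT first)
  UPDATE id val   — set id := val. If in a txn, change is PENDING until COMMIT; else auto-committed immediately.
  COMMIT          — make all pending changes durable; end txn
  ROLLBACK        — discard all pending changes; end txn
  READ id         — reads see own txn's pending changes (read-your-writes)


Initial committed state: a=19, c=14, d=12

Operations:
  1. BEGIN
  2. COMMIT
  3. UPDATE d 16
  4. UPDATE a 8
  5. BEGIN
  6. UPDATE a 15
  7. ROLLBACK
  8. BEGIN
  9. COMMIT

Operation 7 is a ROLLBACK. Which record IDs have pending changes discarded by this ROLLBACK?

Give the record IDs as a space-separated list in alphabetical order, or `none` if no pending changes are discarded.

Initial committed: {a=19, c=14, d=12}
Op 1: BEGIN: in_txn=True, pending={}
Op 2: COMMIT: merged [] into committed; committed now {a=19, c=14, d=12}
Op 3: UPDATE d=16 (auto-commit; committed d=16)
Op 4: UPDATE a=8 (auto-commit; committed a=8)
Op 5: BEGIN: in_txn=True, pending={}
Op 6: UPDATE a=15 (pending; pending now {a=15})
Op 7: ROLLBACK: discarded pending ['a']; in_txn=False
Op 8: BEGIN: in_txn=True, pending={}
Op 9: COMMIT: merged [] into committed; committed now {a=8, c=14, d=16}
ROLLBACK at op 7 discards: ['a']

Answer: a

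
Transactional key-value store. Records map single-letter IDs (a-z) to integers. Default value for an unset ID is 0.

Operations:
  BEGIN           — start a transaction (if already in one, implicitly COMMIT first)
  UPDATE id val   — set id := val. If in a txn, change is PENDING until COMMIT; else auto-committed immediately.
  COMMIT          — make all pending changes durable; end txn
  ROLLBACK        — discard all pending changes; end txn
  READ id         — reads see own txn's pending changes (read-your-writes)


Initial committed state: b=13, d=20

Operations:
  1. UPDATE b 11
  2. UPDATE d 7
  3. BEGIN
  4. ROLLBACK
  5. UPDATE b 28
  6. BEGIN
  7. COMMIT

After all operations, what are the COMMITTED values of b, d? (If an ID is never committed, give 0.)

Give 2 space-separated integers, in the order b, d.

Initial committed: {b=13, d=20}
Op 1: UPDATE b=11 (auto-commit; committed b=11)
Op 2: UPDATE d=7 (auto-commit; committed d=7)
Op 3: BEGIN: in_txn=True, pending={}
Op 4: ROLLBACK: discarded pending []; in_txn=False
Op 5: UPDATE b=28 (auto-commit; committed b=28)
Op 6: BEGIN: in_txn=True, pending={}
Op 7: COMMIT: merged [] into committed; committed now {b=28, d=7}
Final committed: {b=28, d=7}

Answer: 28 7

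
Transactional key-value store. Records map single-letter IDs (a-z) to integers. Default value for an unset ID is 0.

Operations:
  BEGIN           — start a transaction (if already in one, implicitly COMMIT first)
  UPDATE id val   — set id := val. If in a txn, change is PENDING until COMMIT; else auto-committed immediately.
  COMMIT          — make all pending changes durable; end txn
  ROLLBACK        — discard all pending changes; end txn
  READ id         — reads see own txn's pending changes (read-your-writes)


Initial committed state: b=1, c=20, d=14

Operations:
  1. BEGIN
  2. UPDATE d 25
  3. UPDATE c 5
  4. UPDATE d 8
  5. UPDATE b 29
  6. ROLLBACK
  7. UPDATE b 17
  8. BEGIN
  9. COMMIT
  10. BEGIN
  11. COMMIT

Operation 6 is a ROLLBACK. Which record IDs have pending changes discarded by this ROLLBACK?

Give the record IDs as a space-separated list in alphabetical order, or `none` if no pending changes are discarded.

Initial committed: {b=1, c=20, d=14}
Op 1: BEGIN: in_txn=True, pending={}
Op 2: UPDATE d=25 (pending; pending now {d=25})
Op 3: UPDATE c=5 (pending; pending now {c=5, d=25})
Op 4: UPDATE d=8 (pending; pending now {c=5, d=8})
Op 5: UPDATE b=29 (pending; pending now {b=29, c=5, d=8})
Op 6: ROLLBACK: discarded pending ['b', 'c', 'd']; in_txn=False
Op 7: UPDATE b=17 (auto-commit; committed b=17)
Op 8: BEGIN: in_txn=True, pending={}
Op 9: COMMIT: merged [] into committed; committed now {b=17, c=20, d=14}
Op 10: BEGIN: in_txn=True, pending={}
Op 11: COMMIT: merged [] into committed; committed now {b=17, c=20, d=14}
ROLLBACK at op 6 discards: ['b', 'c', 'd']

Answer: b c d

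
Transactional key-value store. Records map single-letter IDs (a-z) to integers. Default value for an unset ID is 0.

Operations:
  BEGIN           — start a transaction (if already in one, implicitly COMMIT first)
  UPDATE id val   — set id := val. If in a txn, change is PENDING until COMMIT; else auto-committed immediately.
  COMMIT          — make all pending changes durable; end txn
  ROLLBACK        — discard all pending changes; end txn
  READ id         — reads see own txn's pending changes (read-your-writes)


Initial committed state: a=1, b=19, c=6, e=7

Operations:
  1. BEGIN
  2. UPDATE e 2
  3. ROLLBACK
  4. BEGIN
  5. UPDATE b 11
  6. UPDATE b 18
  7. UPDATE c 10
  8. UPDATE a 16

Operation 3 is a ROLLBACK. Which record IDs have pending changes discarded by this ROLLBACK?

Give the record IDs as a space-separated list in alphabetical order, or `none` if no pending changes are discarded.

Initial committed: {a=1, b=19, c=6, e=7}
Op 1: BEGIN: in_txn=True, pending={}
Op 2: UPDATE e=2 (pending; pending now {e=2})
Op 3: ROLLBACK: discarded pending ['e']; in_txn=False
Op 4: BEGIN: in_txn=True, pending={}
Op 5: UPDATE b=11 (pending; pending now {b=11})
Op 6: UPDATE b=18 (pending; pending now {b=18})
Op 7: UPDATE c=10 (pending; pending now {b=18, c=10})
Op 8: UPDATE a=16 (pending; pending now {a=16, b=18, c=10})
ROLLBACK at op 3 discards: ['e']

Answer: e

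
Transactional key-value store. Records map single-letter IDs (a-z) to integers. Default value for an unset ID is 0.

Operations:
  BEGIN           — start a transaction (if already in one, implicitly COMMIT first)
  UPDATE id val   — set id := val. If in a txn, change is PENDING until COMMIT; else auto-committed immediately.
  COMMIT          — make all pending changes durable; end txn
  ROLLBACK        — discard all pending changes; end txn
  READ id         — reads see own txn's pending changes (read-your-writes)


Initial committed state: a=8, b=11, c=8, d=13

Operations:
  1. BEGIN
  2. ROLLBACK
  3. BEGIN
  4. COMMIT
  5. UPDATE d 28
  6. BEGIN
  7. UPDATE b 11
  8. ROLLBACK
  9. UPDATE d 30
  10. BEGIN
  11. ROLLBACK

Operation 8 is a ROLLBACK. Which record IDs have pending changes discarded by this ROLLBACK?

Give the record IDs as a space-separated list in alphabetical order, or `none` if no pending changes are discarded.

Initial committed: {a=8, b=11, c=8, d=13}
Op 1: BEGIN: in_txn=True, pending={}
Op 2: ROLLBACK: discarded pending []; in_txn=False
Op 3: BEGIN: in_txn=True, pending={}
Op 4: COMMIT: merged [] into committed; committed now {a=8, b=11, c=8, d=13}
Op 5: UPDATE d=28 (auto-commit; committed d=28)
Op 6: BEGIN: in_txn=True, pending={}
Op 7: UPDATE b=11 (pending; pending now {b=11})
Op 8: ROLLBACK: discarded pending ['b']; in_txn=False
Op 9: UPDATE d=30 (auto-commit; committed d=30)
Op 10: BEGIN: in_txn=True, pending={}
Op 11: ROLLBACK: discarded pending []; in_txn=False
ROLLBACK at op 8 discards: ['b']

Answer: b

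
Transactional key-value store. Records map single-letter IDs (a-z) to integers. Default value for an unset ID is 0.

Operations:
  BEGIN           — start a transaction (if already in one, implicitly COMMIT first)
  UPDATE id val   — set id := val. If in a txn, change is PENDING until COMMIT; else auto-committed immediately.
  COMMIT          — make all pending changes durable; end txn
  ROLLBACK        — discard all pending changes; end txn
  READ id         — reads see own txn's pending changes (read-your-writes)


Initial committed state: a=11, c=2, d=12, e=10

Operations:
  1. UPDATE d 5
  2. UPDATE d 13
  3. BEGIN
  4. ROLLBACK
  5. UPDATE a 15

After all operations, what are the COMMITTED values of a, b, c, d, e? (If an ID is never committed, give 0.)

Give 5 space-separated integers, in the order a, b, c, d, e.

Answer: 15 0 2 13 10

Derivation:
Initial committed: {a=11, c=2, d=12, e=10}
Op 1: UPDATE d=5 (auto-commit; committed d=5)
Op 2: UPDATE d=13 (auto-commit; committed d=13)
Op 3: BEGIN: in_txn=True, pending={}
Op 4: ROLLBACK: discarded pending []; in_txn=False
Op 5: UPDATE a=15 (auto-commit; committed a=15)
Final committed: {a=15, c=2, d=13, e=10}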